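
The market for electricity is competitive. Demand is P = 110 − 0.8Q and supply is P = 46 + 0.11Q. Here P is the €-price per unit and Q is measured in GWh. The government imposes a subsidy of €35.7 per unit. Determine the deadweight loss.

€700.27

Competitive equilibrium: 110 − 0.8Q = 46 + 0.11Q → Q* = 70.3297, P* = 53.7363.
The subsidy lowers effective supply by 35.7: P = 10.3 + 0.11Q.
New quantity: 110 − 0.8Q = 10.3 + 0.11Q → Q' = 109.5604.
Overproduction ΔQ = 109.5604 − 70.3297 = 39.2307; wedge = subsidy = 35.7.
DWL = ½ × 39.2307 × 35.7 = €700.27.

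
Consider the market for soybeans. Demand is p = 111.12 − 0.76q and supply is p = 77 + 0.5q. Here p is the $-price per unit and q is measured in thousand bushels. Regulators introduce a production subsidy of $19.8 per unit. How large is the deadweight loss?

Competitive equilibrium: 111.12 − 0.76q = 77 + 0.5q → q* = 27.0794, p* = 90.5397.
The subsidy lowers effective supply by 19.8: p = 57.2 + 0.5q.
New quantity: 111.12 − 0.76q = 57.2 + 0.5q → q' = 42.7937.
Overproduction Δq = 42.7937 − 27.0794 = 15.7143; wedge = subsidy = 19.8.
Deadweight loss = ½ × 15.7143 × 19.8 = $155.57 thousand.

$155.57 thousand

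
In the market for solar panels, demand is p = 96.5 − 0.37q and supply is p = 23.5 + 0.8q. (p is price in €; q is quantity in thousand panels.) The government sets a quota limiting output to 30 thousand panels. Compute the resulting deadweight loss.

Competitive equilibrium: 96.5 − 0.37q = 23.5 + 0.8q → q* = 62.3932, p* = 73.4145.
At q = 30: demand price = 96.5 − 0.37·30 = 85.4; supply price = 23.5 + 0.8·30 = 47.5.
Δq = 62.3932 − 30 = 32.3932; wedge = 85.4 − 47.5 = 37.9.
The triangle = ½ × 32.3932 × 37.9 = €613.85 thousand.

€613.85 thousand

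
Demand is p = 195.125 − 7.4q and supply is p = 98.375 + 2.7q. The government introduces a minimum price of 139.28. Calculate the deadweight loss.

Competitive equilibrium: 195.125 − 7.4q = 98.375 + 2.7q → q* = 9.5792, p* = 124.2389.
At the floor p = 139.28, quantity demanded = (195.125 − 139.28)/7.4 = 7.5466.
Sellers' marginal cost at q' = 7.5466: 98.375 + 2.7·7.5466 = 118.7508.
Δq = 9.5792 − 7.5466 = 2.0326; wedge = 139.28 − 118.7508 = 20.5292.
Deadweight loss = ½ × 2.0326 × 20.5292 = 20.86.

20.86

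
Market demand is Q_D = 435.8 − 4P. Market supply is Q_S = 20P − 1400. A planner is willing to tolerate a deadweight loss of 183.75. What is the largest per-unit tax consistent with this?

In inverse form: demand P = 108.95 − 0.25Q, supply P = 70 + 0.05Q.
Competitive equilibrium: 108.95 − 0.25Q = 70 + 0.05Q → Q* = 129.8333, P* = 76.4917.
A tax t gives ΔQ = t/0.3 and wedge t, so DWL = t²/0.6.
t²/0.6 = 183.75 → t² = 110.25 → t = 10.5.

10.5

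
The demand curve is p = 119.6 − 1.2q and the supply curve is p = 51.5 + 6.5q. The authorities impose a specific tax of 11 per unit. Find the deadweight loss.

7.86

Competitive equilibrium: 119.6 − 1.2q = 51.5 + 6.5q → q* = 8.8442, p* = 108.987.
With the tax, the buyer price exceeds the seller price by 11: (119.6 − 1.2q) − (51.5 + 6.5q) = 11 → q' = 7.4156.
Δq = 8.8442 − 7.4156 = 1.4286; the wedge equals the tax, 11.
Deadweight loss = ½ × 1.4286 × 11 = 7.86.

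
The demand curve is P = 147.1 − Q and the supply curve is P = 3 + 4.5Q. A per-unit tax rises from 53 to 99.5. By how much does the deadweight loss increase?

644.66

Competitive equilibrium: 147.1 − Q = 3 + 4.5Q → Q* = 26.2, P* = 120.9.
For a per-unit tax t: ΔQ = t/5.5, so DWL = ½·t·(t/5.5) = t²/11.
At t = 53: DWL = 255.364. At t = 99.5: DWL = 900.023.
Increase = 900.023 − 255.364 = 644.66.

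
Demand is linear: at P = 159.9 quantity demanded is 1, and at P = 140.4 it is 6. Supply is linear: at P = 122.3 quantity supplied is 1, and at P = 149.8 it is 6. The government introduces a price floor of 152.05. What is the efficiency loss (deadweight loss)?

18.56

Demand slope = (140.4 − 159.9)/(6 − 1) = −3.9, so P = 163.8 − 3.9Q.
Supply slope = (149.8 − 122.3)/(6 − 1) = 5.5, so P = 116.8 + 5.5Q.
Competitive equilibrium: 163.8 − 3.9Q = 116.8 + 5.5Q → Q* = 5, P* = 144.3.
At the floor P = 152.05, quantity demanded = (163.8 − 152.05)/3.9 = 3.0128.
Sellers' marginal cost at Q' = 3.0128: 116.8 + 5.5·3.0128 = 133.3704.
ΔQ = 5 − 3.0128 = 1.9872; wedge = 152.05 − 133.3704 = 18.6796.
Deadweight loss = ½ × 1.9872 × 18.6796 = 18.56.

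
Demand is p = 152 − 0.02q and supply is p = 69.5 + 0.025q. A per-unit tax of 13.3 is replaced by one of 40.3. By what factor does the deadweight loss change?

Competitive equilibrium: 152 − 0.02q = 69.5 + 0.025q → q* = 1833.3333, p* = 115.3333.
For a per-unit tax t: Δq = t/0.045, so DWL = ½·t·(t/0.045) = t²/0.09.
At t = 13.3: DWL = 1965.444. At t = 40.3: DWL = 18045.444.
Ratio = (40.3/13.3)² = 9.181.

9.181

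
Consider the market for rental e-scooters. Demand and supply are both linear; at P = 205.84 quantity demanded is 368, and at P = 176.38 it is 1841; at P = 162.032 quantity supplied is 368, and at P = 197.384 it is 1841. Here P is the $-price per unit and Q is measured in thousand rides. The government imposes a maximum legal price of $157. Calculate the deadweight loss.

Demand slope = (176.38 − 205.84)/(1841 − 368) = −0.02, so P = 213.2 − 0.02Q.
Supply slope = (197.384 − 162.032)/(1841 − 368) = 0.024, so P = 153.2 + 0.024Q.
Competitive equilibrium: 213.2 − 0.02Q = 153.2 + 0.024Q → Q* = 1363.63636, P* = 185.92727.
At the ceiling P = 157, quantity supplied = (157 − 153.2)/0.024 = 158.33333.
Willingness to pay at Q' = 158.33333: 213.2 − 0.02·158.33333 = 210.03333.
ΔQ = 1363.63636 − 158.33333 = 1205.30303; wedge = 210.03333 − 157 = 53.03333.
Welfare loss = ½ × 1205.30303 × 53.03333 = $31960.62 thousand.

$31960.62 thousand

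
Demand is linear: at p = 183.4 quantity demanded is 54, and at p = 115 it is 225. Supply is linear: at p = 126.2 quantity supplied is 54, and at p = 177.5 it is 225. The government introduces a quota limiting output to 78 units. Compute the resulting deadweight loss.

Demand slope = (115 − 183.4)/(225 − 54) = −0.4, so p = 205 − 0.4q.
Supply slope = (177.5 − 126.2)/(225 − 54) = 0.3, so p = 110 + 0.3q.
Competitive equilibrium: 205 − 0.4q = 110 + 0.3q → q* = 135.7143, p* = 150.7143.
At q = 78: demand price = 205 − 0.4·78 = 173.8; supply price = 110 + 0.3·78 = 133.4.
Δq = 135.7143 − 78 = 57.7143; wedge = 173.8 − 133.4 = 40.4.
The triangle = ½ × 57.7143 × 40.4 = 1165.83.

1165.83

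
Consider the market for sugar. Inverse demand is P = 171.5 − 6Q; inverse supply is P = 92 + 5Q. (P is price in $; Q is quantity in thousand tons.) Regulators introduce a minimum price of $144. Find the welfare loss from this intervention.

Competitive equilibrium: 171.5 − 6Q = 92 + 5Q → Q* = 7.2273, P* = 128.1364.
At the floor P = 144, quantity demanded = (171.5 − 144)/6 = 4.5833.
Sellers' marginal cost at Q' = 4.5833: 92 + 5·4.5833 = 114.9165.
ΔQ = 7.2273 − 4.5833 = 2.644; wedge = 144 − 114.9165 = 29.0835.
Deadweight loss = ½ × 2.644 × 29.0835 = $38.45 thousand.

$38.45 thousand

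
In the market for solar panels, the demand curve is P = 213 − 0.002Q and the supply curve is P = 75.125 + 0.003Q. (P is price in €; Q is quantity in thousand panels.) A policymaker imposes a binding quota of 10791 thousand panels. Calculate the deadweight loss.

Competitive equilibrium: 213 − 0.002Q = 75.125 + 0.003Q → Q* = 27575, P* = 157.85.
At Q = 10791: demand price = 213 − 0.002·10791 = 191.418; supply price = 75.125 + 0.003·10791 = 107.498.
ΔQ = 27575 − 10791 = 16784; wedge = 191.418 − 107.498 = 83.92.
DWL = ½ × 16784 × 83.92 = €704256.64 thousand.

€704256.64 thousand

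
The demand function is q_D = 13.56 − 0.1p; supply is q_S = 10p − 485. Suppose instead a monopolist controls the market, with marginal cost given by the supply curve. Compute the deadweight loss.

92.96

In inverse form: demand p = 135.6 − 10q, supply p = 48.5 + 0.1q.
Competitive equilibrium: 135.6 − 10q = 48.5 + 0.1q → q* = 8.6238, p* = 49.3624.
Marginal revenue: MR = 135.6 − 20q. Set MR = MC: 135.6 − 20q = 48.5 + 0.1q → q_m = 4.3333.
Price p_m = 135.6 − 10·4.3333 = 92.267; MC(q_m) = 48.5 + 0.1·4.3333 = 48.9333.
Competitive q* = 8.6238, so Δq = 4.2905; wedge = 92.267 − 48.9333 = 43.3337.
Deadweight loss = ½ × 4.2905 × 43.3337 = 92.96.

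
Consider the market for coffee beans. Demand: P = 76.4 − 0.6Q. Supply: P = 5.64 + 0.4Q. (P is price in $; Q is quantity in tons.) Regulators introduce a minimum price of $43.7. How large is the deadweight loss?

Competitive equilibrium: 76.4 − 0.6Q = 5.64 + 0.4Q → Q* = 70.76, P* = 33.944.
At the floor P = 43.7, quantity demanded = (76.4 − 43.7)/0.6 = 54.5.
Sellers' marginal cost at Q' = 54.5: 5.64 + 0.4·54.5 = 27.44.
ΔQ = 70.76 − 54.5 = 16.26; wedge = 43.7 − 27.44 = 16.26.
DWL = ½ × 16.26 × 16.26 = $132.19.

$132.19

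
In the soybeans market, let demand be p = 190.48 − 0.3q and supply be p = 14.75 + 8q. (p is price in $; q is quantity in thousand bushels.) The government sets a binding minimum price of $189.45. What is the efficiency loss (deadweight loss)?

$1305.88 thousand

Competitive equilibrium: 190.48 − 0.3q = 14.75 + 8q → q* = 21.17229, p* = 184.12831.
At the floor p = 189.45, quantity demanded = (190.48 − 189.45)/0.3 = 3.43333.
Sellers' marginal cost at q' = 3.43333: 14.75 + 8·3.43333 = 42.21664.
Δq = 21.17229 − 3.43333 = 17.73896; wedge = 189.45 − 42.21664 = 147.23336.
Welfare loss = ½ × 17.73896 × 147.23336 = $1305.88 thousand.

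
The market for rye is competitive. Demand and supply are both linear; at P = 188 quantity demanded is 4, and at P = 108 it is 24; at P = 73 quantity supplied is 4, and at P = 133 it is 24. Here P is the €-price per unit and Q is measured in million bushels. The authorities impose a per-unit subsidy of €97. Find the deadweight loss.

€672.07 million

Demand slope = (108 − 188)/(24 − 4) = −4, so P = 204 − 4Q.
Supply slope = (133 − 73)/(24 − 4) = 3, so P = 61 + 3Q.
Competitive equilibrium: 204 − 4Q = 61 + 3Q → Q* = 20.4286, P* = 122.2857.
The subsidy lowers effective supply by 97: P = 3Q − 36.
New quantity: 204 − 4Q = 3Q − 36 → Q' = 34.2857.
Overproduction ΔQ = 34.2857 − 20.4286 = 13.8571; wedge = subsidy = 97.
The triangle = ½ × 13.8571 × 97 = €672.07 million.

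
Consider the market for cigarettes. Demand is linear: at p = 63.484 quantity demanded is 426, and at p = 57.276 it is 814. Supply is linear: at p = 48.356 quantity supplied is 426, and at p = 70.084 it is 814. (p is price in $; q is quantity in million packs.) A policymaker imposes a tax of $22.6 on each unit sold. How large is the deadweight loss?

$3546.94 million

Demand slope = (57.276 − 63.484)/(814 − 426) = −0.016, so p = 70.3 − 0.016q.
Supply slope = (70.084 − 48.356)/(814 − 426) = 0.056, so p = 24.5 + 0.056q.
Competitive equilibrium: 70.3 − 0.016q = 24.5 + 0.056q → q* = 636.1111, p* = 60.1222.
With the tax, the buyer price exceeds the seller price by 22.6: (70.3 − 0.016q) − (24.5 + 0.056q) = 22.6 → q' = 322.2222.
Δq = 636.1111 − 322.2222 = 313.8889; the wedge equals the tax, 22.6.
DWL = ½ × 313.8889 × 22.6 = $3546.94 million.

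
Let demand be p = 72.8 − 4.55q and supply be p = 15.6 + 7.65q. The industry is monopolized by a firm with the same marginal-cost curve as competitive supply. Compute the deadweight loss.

Competitive equilibrium: 72.8 − 4.55q = 15.6 + 7.65q → q* = 4.6885, p* = 51.4672.
Marginal revenue: MR = 72.8 − 9.1q. Set MR = MC: 72.8 − 9.1q = 15.6 + 7.65q → q_m = 3.4149.
Price p_m = 72.8 − 4.55·3.4149 = 57.2622; MC(q_m) = 15.6 + 7.65·3.4149 = 41.724.
Competitive q* = 4.6885, so Δq = 1.2736; wedge = 57.2622 − 41.724 = 15.5382.
DWL = ½ × 1.2736 × 15.5382 = 9.89.

9.89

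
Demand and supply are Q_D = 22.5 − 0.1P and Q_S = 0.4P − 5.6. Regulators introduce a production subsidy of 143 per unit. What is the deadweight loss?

817.96

In inverse form: demand P = 225 − 10Q, supply P = 14 + 2.5Q.
Competitive equilibrium: 225 − 10Q = 14 + 2.5Q → Q* = 16.88, P* = 56.2.
The subsidy lowers effective supply by 143: P = 2.5Q − 129.
New quantity: 225 − 10Q = 2.5Q − 129 → Q' = 28.32.
Overproduction ΔQ = 28.32 − 16.88 = 11.44; wedge = subsidy = 143.
DWL = ½ × 11.44 × 143 = 817.96.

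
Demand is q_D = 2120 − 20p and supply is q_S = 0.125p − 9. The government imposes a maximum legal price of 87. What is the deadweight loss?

22.20

In inverse form: demand p = 106 − 0.05q, supply p = 72 + 8q.
Competitive equilibrium: 106 − 0.05q = 72 + 8q → q* = 4.2236, p* = 105.7888.
At the ceiling p = 87, quantity supplied = (87 − 72)/8 = 1.875.
Willingness to pay at q' = 1.875: 106 − 0.05·1.875 = 105.9063.
Δq = 4.2236 − 1.875 = 2.3486; wedge = 105.9063 − 87 = 18.9063.
Welfare loss = ½ × 2.3486 × 18.9063 = 22.20.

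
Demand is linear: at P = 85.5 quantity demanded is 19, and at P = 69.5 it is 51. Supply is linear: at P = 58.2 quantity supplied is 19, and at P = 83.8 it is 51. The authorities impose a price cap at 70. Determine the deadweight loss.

Demand slope = (69.5 − 85.5)/(51 − 19) = −0.5, so P = 95 − 0.5Q.
Supply slope = (83.8 − 58.2)/(51 − 19) = 0.8, so P = 43 + 0.8Q.
Competitive equilibrium: 95 − 0.5Q = 43 + 0.8Q → Q* = 40, P* = 75.
At the ceiling P = 70, quantity supplied = (70 − 43)/0.8 = 33.75.
Willingness to pay at Q' = 33.75: 95 − 0.5·33.75 = 78.125.
ΔQ = 40 − 33.75 = 6.25; wedge = 78.125 − 70 = 8.125.
Welfare loss = ½ × 6.25 × 8.125 = 25.39.

25.39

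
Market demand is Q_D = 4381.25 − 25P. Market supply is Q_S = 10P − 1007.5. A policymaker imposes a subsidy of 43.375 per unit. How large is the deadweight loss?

6719.25

In inverse form: demand P = 175.25 − 0.04Q, supply P = 100.75 + 0.1Q.
Competitive equilibrium: 175.25 − 0.04Q = 100.75 + 0.1Q → Q* = 532.1429, P* = 153.9643.
The subsidy lowers effective supply by 43.375: P = 57.375 + 0.1Q.
New quantity: 175.25 − 0.04Q = 57.375 + 0.1Q → Q' = 841.9643.
Overproduction ΔQ = 841.9643 − 532.1429 = 309.8214; wedge = subsidy = 43.375.
The triangle = ½ × 309.8214 × 43.375 = 6719.25.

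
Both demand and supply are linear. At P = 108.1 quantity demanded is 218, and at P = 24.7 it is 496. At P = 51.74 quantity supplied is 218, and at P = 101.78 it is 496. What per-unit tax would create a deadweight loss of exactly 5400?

72

Demand slope = (24.7 − 108.1)/(496 − 218) = −0.3, so P = 173.5 − 0.3Q.
Supply slope = (101.78 − 51.74)/(496 − 218) = 0.18, so P = 12.5 + 0.18Q.
Competitive equilibrium: 173.5 − 0.3Q = 12.5 + 0.18Q → Q* = 335.4167, P* = 72.875.
A tax t gives ΔQ = t/0.48 and wedge t, so DWL = t²/0.96.
t²/0.96 = 5400 → t² = 5184 → t = 72.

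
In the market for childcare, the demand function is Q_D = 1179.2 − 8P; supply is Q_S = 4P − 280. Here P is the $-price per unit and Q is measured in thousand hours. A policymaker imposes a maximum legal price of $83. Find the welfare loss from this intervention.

$4469.88 thousand

In inverse form: demand P = 147.4 − 0.125Q, supply P = 70 + 0.25Q.
Competitive equilibrium: 147.4 − 0.125Q = 70 + 0.25Q → Q* = 206.4, P* = 121.6.
At the ceiling P = 83, quantity supplied = (83 − 70)/0.25 = 52.
Willingness to pay at Q' = 52: 147.4 − 0.125·52 = 140.9.
ΔQ = 206.4 − 52 = 154.4; wedge = 140.9 − 83 = 57.9.
The triangle = ½ × 154.4 × 57.9 = $4469.88 thousand.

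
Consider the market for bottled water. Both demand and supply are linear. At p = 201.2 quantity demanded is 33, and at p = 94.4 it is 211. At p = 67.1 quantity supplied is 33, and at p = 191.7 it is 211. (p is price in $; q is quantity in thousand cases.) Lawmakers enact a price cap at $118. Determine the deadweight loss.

$602.27 thousand

Demand slope = (94.4 − 201.2)/(211 − 33) = −0.6, so p = 221 − 0.6q.
Supply slope = (191.7 − 67.1)/(211 − 33) = 0.7, so p = 44 + 0.7q.
Competitive equilibrium: 221 − 0.6q = 44 + 0.7q → q* = 136.1538, p* = 139.3077.
At the ceiling p = 118, quantity supplied = (118 − 44)/0.7 = 105.7143.
Willingness to pay at q' = 105.7143: 221 − 0.6·105.7143 = 157.5714.
Δq = 136.1538 − 105.7143 = 30.4395; wedge = 157.5714 − 118 = 39.5714.
The triangle = ½ × 30.4395 × 39.5714 = $602.27 thousand.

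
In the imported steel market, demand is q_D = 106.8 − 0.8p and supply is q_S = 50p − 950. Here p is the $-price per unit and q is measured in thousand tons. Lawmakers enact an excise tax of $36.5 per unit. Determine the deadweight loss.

In inverse form: demand p = 133.5 − 1.25q, supply p = 19 + 0.02q.
Competitive equilibrium: 133.5 − 1.25q = 19 + 0.02q → q* = 90.1575, p* = 20.8031.
With the tax, the buyer price exceeds the seller price by 36.5: (133.5 − 1.25q) − (19 + 0.02q) = 36.5 → q' = 61.4173.
Δq = 90.1575 − 61.4173 = 28.7402; the wedge equals the tax, 36.5.
Welfare loss = ½ × 28.7402 × 36.5 = $524.51 thousand.

$524.51 thousand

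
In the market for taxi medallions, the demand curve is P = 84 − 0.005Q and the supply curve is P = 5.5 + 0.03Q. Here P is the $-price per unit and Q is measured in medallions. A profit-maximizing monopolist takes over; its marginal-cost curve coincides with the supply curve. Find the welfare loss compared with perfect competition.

Competitive equilibrium: 84 − 0.005Q = 5.5 + 0.03Q → Q* = 2242.8571, P* = 72.7857.
Marginal revenue: MR = 84 − 0.01Q. Set MR = MC: 84 − 0.01Q = 5.5 + 0.03Q → Q_m = 1962.5.
Price P_m = 84 − 0.005·1962.5 = 74.1875; MC(Q_m) = 5.5 + 0.03·1962.5 = 64.375.
Competitive Q* = 2242.8571, so ΔQ = 280.3571; wedge = 74.1875 − 64.375 = 9.8125.
Deadweight loss = ½ × 280.3571 × 9.8125 = $1375.50.

$1375.50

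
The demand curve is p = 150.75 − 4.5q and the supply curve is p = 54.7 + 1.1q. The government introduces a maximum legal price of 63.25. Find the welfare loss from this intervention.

246.31

Competitive equilibrium: 150.75 − 4.5q = 54.7 + 1.1q → q* = 17.1518, p* = 73.567.
At the ceiling p = 63.25, quantity supplied = (63.25 − 54.7)/1.1 = 7.7727.
Willingness to pay at q' = 7.7727: 150.75 − 4.5·7.7727 = 115.7729.
Δq = 17.1518 − 7.7727 = 9.3791; wedge = 115.7729 − 63.25 = 52.5229.
The triangle = ½ × 9.3791 × 52.5229 = 246.31.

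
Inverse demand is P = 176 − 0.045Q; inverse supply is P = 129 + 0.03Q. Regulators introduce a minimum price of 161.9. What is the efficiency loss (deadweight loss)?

Competitive equilibrium: 176 − 0.045Q = 129 + 0.03Q → Q* = 626.6667, P* = 147.8.
At the floor P = 161.9, quantity demanded = (176 − 161.9)/0.045 = 313.3333.
Sellers' marginal cost at Q' = 313.3333: 129 + 0.03·313.3333 = 138.4.
ΔQ = 626.6667 − 313.3333 = 313.3334; wedge = 161.9 − 138.4 = 23.5.
Welfare loss = ½ × 313.3334 × 23.5 = 3681.67.

3681.67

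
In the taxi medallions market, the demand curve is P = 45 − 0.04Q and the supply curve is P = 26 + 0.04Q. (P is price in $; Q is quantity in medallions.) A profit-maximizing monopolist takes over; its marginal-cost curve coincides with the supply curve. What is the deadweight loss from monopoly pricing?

$250.69

Competitive equilibrium: 45 − 0.04Q = 26 + 0.04Q → Q* = 237.5, P* = 35.5.
Marginal revenue: MR = 45 − 0.08Q. Set MR = MC: 45 − 0.08Q = 26 + 0.04Q → Q_m = 158.33333.
Price P_m = 45 − 0.04·158.33333 = 38.66667; MC(Q_m) = 26 + 0.04·158.33333 = 32.33333.
Competitive Q* = 237.5, so ΔQ = 79.16667; wedge = 38.66667 − 32.33333 = 6.33334.
The triangle = ½ × 79.16667 × 6.33334 = $250.69.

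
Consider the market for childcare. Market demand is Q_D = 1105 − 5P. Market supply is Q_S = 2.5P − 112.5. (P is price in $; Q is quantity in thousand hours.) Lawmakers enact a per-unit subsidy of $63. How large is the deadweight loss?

$3307.50 thousand

In inverse form: demand P = 221 − 0.2Q, supply P = 45 + 0.4Q.
Competitive equilibrium: 221 − 0.2Q = 45 + 0.4Q → Q* = 293.3333, P* = 162.3333.
The subsidy lowers effective supply by 63: P = 0.4Q − 18.
New quantity: 221 − 0.2Q = 0.4Q − 18 → Q' = 398.3333.
Overproduction ΔQ = 398.3333 − 293.3333 = 105; wedge = subsidy = 63.
Welfare loss = ½ × 105 × 63 = $3307.50 thousand.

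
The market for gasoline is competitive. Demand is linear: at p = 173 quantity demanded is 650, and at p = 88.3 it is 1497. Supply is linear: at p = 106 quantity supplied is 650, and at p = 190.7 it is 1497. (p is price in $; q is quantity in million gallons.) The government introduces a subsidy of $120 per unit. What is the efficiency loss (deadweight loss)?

$36000 million

Demand slope = (88.3 − 173)/(1497 − 650) = −0.1, so p = 238 − 0.1q.
Supply slope = (190.7 − 106)/(1497 − 650) = 0.1, so p = 41 + 0.1q.
Competitive equilibrium: 238 − 0.1q = 41 + 0.1q → q* = 985, p* = 139.5.
The subsidy lowers effective supply by 120: p = 0.1q − 79.
New quantity: 238 − 0.1q = 0.1q − 79 → q' = 1585.
Overproduction Δq = 1585 − 985 = 600; wedge = subsidy = 120.
The triangle = ½ × 600 × 120 = $36000 million.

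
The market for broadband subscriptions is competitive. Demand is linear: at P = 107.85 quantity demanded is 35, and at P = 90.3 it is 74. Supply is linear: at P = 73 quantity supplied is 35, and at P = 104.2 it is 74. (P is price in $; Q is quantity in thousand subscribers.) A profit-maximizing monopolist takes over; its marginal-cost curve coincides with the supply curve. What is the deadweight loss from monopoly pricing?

Demand slope = (90.3 − 107.85)/(74 − 35) = −0.45, so P = 123.6 − 0.45Q.
Supply slope = (104.2 − 73)/(74 − 35) = 0.8, so P = 45 + 0.8Q.
Competitive equilibrium: 123.6 − 0.45Q = 45 + 0.8Q → Q* = 62.88, P* = 95.304.
Marginal revenue: MR = 123.6 − 0.9Q. Set MR = MC: 123.6 − 0.9Q = 45 + 0.8Q → Q_m = 46.2353.
Price P_m = 123.6 − 0.45·46.2353 = 102.7941; MC(Q_m) = 45 + 0.8·46.2353 = 81.9882.
Competitive Q* = 62.88, so ΔQ = 16.6447; wedge = 102.7941 − 81.9882 = 20.8059.
Welfare loss = ½ × 16.6447 × 20.8059 = $173.15 thousand.

$173.15 thousand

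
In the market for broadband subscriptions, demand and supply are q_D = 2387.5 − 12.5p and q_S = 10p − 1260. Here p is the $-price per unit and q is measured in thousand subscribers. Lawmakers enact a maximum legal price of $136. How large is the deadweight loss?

In inverse form: demand p = 191 − 0.08q, supply p = 126 + 0.1q.
Competitive equilibrium: 191 − 0.08q = 126 + 0.1q → q* = 361.1111, p* = 162.1111.
At the ceiling p = 136, quantity supplied = (136 − 126)/0.1 = 100.
Willingness to pay at q' = 100: 191 − 0.08·100 = 183.
Δq = 361.1111 − 100 = 261.1111; wedge = 183 − 136 = 47.
The triangle = ½ × 261.1111 × 47 = $6136.11 thousand.

$6136.11 thousand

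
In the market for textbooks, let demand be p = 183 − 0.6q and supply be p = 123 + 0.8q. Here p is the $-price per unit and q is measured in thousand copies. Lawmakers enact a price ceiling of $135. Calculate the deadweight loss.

Competitive equilibrium: 183 − 0.6q = 123 + 0.8q → q* = 42.8571, p* = 157.2857.
At the ceiling p = 135, quantity supplied = (135 − 123)/0.8 = 15.
Willingness to pay at q' = 15: 183 − 0.6·15 = 174.
Δq = 42.8571 − 15 = 27.8571; wedge = 174 − 135 = 39.
Welfare loss = ½ × 27.8571 × 39 = $543.21 thousand.

$543.21 thousand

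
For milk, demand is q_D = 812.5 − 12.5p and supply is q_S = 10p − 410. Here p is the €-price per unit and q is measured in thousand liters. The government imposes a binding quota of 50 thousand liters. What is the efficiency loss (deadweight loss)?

€625 thousand

In inverse form: demand p = 65 − 0.08q, supply p = 41 + 0.1q.
Competitive equilibrium: 65 − 0.08q = 41 + 0.1q → q* = 133.3333, p* = 54.3333.
At q = 50: demand price = 65 − 0.08·50 = 61; supply price = 41 + 0.1·50 = 46.
Δq = 133.3333 − 50 = 83.3333; wedge = 61 − 46 = 15.
Deadweight loss = ½ × 83.3333 × 15 = €625 thousand.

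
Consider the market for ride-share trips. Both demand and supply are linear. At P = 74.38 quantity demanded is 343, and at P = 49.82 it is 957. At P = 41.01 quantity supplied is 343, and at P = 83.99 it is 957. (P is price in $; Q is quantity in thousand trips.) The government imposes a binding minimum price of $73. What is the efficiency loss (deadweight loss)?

Demand slope = (49.82 − 74.38)/(957 − 343) = −0.04, so P = 88.1 − 0.04Q.
Supply slope = (83.99 − 41.01)/(957 − 343) = 0.07, so P = 17 + 0.07Q.
Competitive equilibrium: 88.1 − 0.04Q = 17 + 0.07Q → Q* = 646.3636, P* = 62.2455.
At the floor P = 73, quantity demanded = (88.1 − 73)/0.04 = 377.5.
Sellers' marginal cost at Q' = 377.5: 17 + 0.07·377.5 = 43.425.
ΔQ = 646.3636 − 377.5 = 268.8636; wedge = 73 − 43.425 = 29.575.
Deadweight loss = ½ × 268.8636 × 29.575 = $3975.82 thousand.

$3975.82 thousand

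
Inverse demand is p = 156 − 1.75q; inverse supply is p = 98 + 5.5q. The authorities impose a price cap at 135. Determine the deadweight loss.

Competitive equilibrium: 156 − 1.75q = 98 + 5.5q → q* = 8, p* = 142.
At the ceiling p = 135, quantity supplied = (135 − 98)/5.5 = 6.7273.
Willingness to pay at q' = 6.7273: 156 − 1.75·6.7273 = 144.2272.
Δq = 8 − 6.7273 = 1.2727; wedge = 144.2272 − 135 = 9.2272.
The triangle = ½ × 1.2727 × 9.2272 = 5.87.

5.87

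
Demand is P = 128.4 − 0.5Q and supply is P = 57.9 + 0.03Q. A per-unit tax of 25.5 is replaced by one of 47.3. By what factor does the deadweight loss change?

3.441

Competitive equilibrium: 128.4 − 0.5Q = 57.9 + 0.03Q → Q* = 133.0189, P* = 61.8906.
For a per-unit tax t: ΔQ = t/0.53, so DWL = ½·t·(t/0.53) = t²/1.06.
At t = 25.5: DWL = 613.443. At t = 47.3: DWL = 2110.651.
Ratio = (47.3/25.5)² = 3.441.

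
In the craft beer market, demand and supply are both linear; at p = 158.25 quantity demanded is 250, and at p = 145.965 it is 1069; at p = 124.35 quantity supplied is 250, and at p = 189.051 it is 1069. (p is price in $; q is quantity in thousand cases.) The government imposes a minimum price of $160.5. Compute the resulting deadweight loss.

$12255.32 thousand

Demand slope = (145.965 − 158.25)/(1069 − 250) = −0.015, so p = 162 − 0.015q.
Supply slope = (189.051 − 124.35)/(1069 − 250) = 0.079, so p = 104.6 + 0.079q.
Competitive equilibrium: 162 − 0.015q = 104.6 + 0.079q → q* = 610.6383, p* = 152.8404.
At the floor p = 160.5, quantity demanded = (162 − 160.5)/0.015 = 100.
Sellers' marginal cost at q' = 100: 104.6 + 0.079·100 = 112.5.
Δq = 610.6383 − 100 = 510.6383; wedge = 160.5 − 112.5 = 48.
Welfare loss = ½ × 510.6383 × 48 = $12255.32 thousand.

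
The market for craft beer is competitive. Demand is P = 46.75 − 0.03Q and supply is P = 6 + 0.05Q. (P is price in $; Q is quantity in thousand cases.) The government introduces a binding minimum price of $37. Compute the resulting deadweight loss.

$1359.77 thousand

Competitive equilibrium: 46.75 − 0.03Q = 6 + 0.05Q → Q* = 509.375, P* = 31.4688.
At the floor P = 37, quantity demanded = (46.75 − 37)/0.03 = 325.
Sellers' marginal cost at Q' = 325: 6 + 0.05·325 = 22.25.
ΔQ = 509.375 − 325 = 184.375; wedge = 37 − 22.25 = 14.75.
Welfare loss = ½ × 184.375 × 14.75 = $1359.77 thousand.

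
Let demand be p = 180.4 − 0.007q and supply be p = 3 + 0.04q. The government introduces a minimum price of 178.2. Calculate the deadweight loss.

Competitive equilibrium: 180.4 − 0.007q = 3 + 0.04q → q* = 3774.46809, p* = 153.97872.
At the floor p = 178.2, quantity demanded = (180.4 − 178.2)/0.007 = 314.28571.
Sellers' marginal cost at q' = 314.28571: 3 + 0.04·314.28571 = 15.57143.
Δq = 3774.46809 − 314.28571 = 3460.18238; wedge = 178.2 − 15.57143 = 162.62857.
Deadweight loss = ½ × 3460.18238 × 162.62857 = 281362.26.

281362.26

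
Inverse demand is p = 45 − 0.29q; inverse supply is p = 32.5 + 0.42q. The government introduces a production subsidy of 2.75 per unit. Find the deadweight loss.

5.33

Competitive equilibrium: 45 − 0.29q = 32.5 + 0.42q → q* = 17.6056, p* = 39.8944.
The subsidy lowers effective supply by 2.75: p = 29.75 + 0.42q.
New quantity: 45 − 0.29q = 29.75 + 0.42q → q' = 21.4789.
Overproduction Δq = 21.4789 − 17.6056 = 3.8733; wedge = subsidy = 2.75.
The triangle = ½ × 3.8733 × 2.75 = 5.33.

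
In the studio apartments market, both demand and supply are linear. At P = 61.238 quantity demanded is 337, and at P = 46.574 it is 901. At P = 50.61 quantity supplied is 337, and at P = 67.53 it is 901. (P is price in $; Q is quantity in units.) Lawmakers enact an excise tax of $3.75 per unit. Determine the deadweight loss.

Demand slope = (46.574 − 61.238)/(901 − 337) = −0.026, so P = 70 − 0.026Q.
Supply slope = (67.53 − 50.61)/(901 − 337) = 0.03, so P = 40.5 + 0.03Q.
Competitive equilibrium: 70 − 0.026Q = 40.5 + 0.03Q → Q* = 526.7857, P* = 56.3036.
With the tax, the buyer price exceeds the seller price by 3.75: (70 − 0.026Q) − (40.5 + 0.03Q) = 3.75 → Q' = 459.8214.
ΔQ = 526.7857 − 459.8214 = 66.9643; the wedge equals the tax, 3.75.
Deadweight loss = ½ × 66.9643 × 3.75 = $125.56.

$125.56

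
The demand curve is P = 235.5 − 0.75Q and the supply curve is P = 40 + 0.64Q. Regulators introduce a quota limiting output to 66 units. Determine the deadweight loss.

3872.71

Competitive equilibrium: 235.5 − 0.75Q = 40 + 0.64Q → Q* = 140.6475, P* = 130.0144.
At Q = 66: demand price = 235.5 − 0.75·66 = 186; supply price = 40 + 0.64·66 = 82.24.
ΔQ = 140.6475 − 66 = 74.6475; wedge = 186 − 82.24 = 103.76.
The triangle = ½ × 74.6475 × 103.76 = 3872.71.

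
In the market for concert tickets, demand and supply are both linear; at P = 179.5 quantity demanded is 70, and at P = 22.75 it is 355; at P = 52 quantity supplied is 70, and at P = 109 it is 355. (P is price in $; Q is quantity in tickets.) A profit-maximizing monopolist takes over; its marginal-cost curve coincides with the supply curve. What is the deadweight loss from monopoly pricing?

$3866.27

Demand slope = (22.75 − 179.5)/(355 − 70) = −0.55, so P = 218 − 0.55Q.
Supply slope = (109 − 52)/(355 − 70) = 0.2, so P = 38 + 0.2Q.
Competitive equilibrium: 218 − 0.55Q = 38 + 0.2Q → Q* = 240, P* = 86.
Marginal revenue: MR = 218 − 1.1Q. Set MR = MC: 218 − 1.1Q = 38 + 0.2Q → Q_m = 138.46154.
Price P_m = 218 − 0.55·138.46154 = 141.84615; MC(Q_m) = 38 + 0.2·138.46154 = 65.69231.
Competitive Q* = 240, so ΔQ = 101.53846; wedge = 141.84615 − 65.69231 = 76.15384.
DWL = ½ × 101.53846 × 76.15384 = $3866.27.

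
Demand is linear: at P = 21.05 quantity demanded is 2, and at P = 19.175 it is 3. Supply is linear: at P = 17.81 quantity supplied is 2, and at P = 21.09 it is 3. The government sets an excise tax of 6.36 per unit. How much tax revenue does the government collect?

Demand slope = (19.175 − 21.05)/(3 − 2) = −1.875, so P = 24.8 − 1.875Q.
Supply slope = (21.09 − 17.81)/(3 − 2) = 3.28, so P = 11.25 + 3.28Q.
Competitive equilibrium: 24.8 − 1.875Q = 11.25 + 3.28Q → Q* = 2.6285, P* = 19.8715.
With the tax, the buyer price exceeds the seller price by 6.36: (24.8 − 1.875Q) − (11.25 + 3.28Q) = 6.36 → Q' = 1.3948.
Tax revenue = 6.36 × 1.3948 = 8.87.

8.87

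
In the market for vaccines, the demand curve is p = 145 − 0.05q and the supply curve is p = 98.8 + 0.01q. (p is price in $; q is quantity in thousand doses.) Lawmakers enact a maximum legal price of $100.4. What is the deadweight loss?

Competitive equilibrium: 145 − 0.05q = 98.8 + 0.01q → q* = 770, p* = 106.5.
At the ceiling p = 100.4, quantity supplied = (100.4 − 98.8)/0.01 = 160.
Willingness to pay at q' = 160: 145 − 0.05·160 = 137.
Δq = 770 − 160 = 610; wedge = 137 − 100.4 = 36.6.
The triangle = ½ × 610 × 36.6 = $11163 thousand.

$11163 thousand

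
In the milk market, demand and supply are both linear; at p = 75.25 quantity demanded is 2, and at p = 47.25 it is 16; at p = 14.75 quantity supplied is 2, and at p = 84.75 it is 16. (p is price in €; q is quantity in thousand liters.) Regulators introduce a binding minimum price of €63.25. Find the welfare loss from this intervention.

€24.45 thousand

Demand slope = (47.25 − 75.25)/(16 − 2) = −2, so p = 79.25 − 2q.
Supply slope = (84.75 − 14.75)/(16 − 2) = 5, so p = 4.75 + 5q.
Competitive equilibrium: 79.25 − 2q = 4.75 + 5q → q* = 10.6429, p* = 57.9643.
At the floor p = 63.25, quantity demanded = (79.25 − 63.25)/2 = 8.
Sellers' marginal cost at q' = 8: 4.75 + 5·8 = 44.75.
Δq = 10.6429 − 8 = 2.6429; wedge = 63.25 − 44.75 = 18.5.
The triangle = ½ × 2.6429 × 18.5 = €24.45 thousand.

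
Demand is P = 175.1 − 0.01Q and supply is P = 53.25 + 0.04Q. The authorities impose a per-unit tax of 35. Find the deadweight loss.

Competitive equilibrium: 175.1 − 0.01Q = 53.25 + 0.04Q → Q* = 2437, P* = 150.73.
With the tax, the buyer price exceeds the seller price by 35: (175.1 − 0.01Q) − (53.25 + 0.04Q) = 35 → Q' = 1737.
ΔQ = 2437 − 1737 = 700; the wedge equals the tax, 35.
Welfare loss = ½ × 700 × 35 = 12250.

12250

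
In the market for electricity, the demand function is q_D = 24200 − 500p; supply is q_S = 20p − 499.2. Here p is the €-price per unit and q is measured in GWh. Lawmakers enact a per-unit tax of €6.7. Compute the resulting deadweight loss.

€431.63

In inverse form: demand p = 48.4 − 0.002q, supply p = 24.96 + 0.05q.
Competitive equilibrium: 48.4 − 0.002q = 24.96 + 0.05q → q* = 450.7692, p* = 47.4985.
With the tax, the buyer price exceeds the seller price by 6.7: (48.4 − 0.002q) − (24.96 + 0.05q) = 6.7 → q' = 321.9231.
Δq = 450.7692 − 321.9231 = 128.8461; the wedge equals the tax, 6.7.
DWL = ½ × 128.8461 × 6.7 = €431.63.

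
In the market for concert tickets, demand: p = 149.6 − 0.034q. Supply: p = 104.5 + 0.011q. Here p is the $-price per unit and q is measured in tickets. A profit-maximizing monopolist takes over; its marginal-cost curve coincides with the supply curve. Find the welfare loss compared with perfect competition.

$4186.14

Competitive equilibrium: 149.6 − 0.034q = 104.5 + 0.011q → q* = 1002.22222, p* = 115.52444.
Marginal revenue: MR = 149.6 − 0.068q. Set MR = MC: 149.6 − 0.068q = 104.5 + 0.011q → q_m = 570.88608.
Price p_m = 149.6 − 0.034·570.88608 = 130.18987; MC(q_m) = 104.5 + 0.011·570.88608 = 110.77975.
Competitive q* = 1002.22222, so Δq = 431.33614; wedge = 130.18987 − 110.77975 = 19.41012.
DWL = ½ × 431.33614 × 19.41012 = $4186.14.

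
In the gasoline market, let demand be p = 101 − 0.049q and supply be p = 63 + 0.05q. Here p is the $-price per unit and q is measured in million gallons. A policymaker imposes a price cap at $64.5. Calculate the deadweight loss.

Competitive equilibrium: 101 − 0.049q = 63 + 0.05q → q* = 383.8384, p* = 82.1919.
At the ceiling p = 64.5, quantity supplied = (64.5 − 63)/0.05 = 30.
Willingness to pay at q' = 30: 101 − 0.049·30 = 99.53.
Δq = 383.8384 − 30 = 353.8384; wedge = 99.53 − 64.5 = 35.03.
DWL = ½ × 353.8384 × 35.03 = $6197.48 million.

$6197.48 million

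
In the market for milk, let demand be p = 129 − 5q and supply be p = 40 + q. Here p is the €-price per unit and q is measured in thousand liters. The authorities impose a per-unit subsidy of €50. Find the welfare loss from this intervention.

Competitive equilibrium: 129 − 5q = 40 + q → q* = 14.83333, p* = 54.83333.
The subsidy lowers effective supply by 50: p = q − 10.
New quantity: 129 − 5q = q − 10 → q' = 23.16667.
Overproduction Δq = 23.16667 − 14.83333 = 8.33334; wedge = subsidy = 50.
DWL = ½ × 8.33334 × 50 = €208.33 thousand.

€208.33 thousand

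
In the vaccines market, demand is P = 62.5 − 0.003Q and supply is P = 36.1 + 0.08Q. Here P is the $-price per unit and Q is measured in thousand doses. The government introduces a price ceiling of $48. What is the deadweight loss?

$1189.81 thousand

Competitive equilibrium: 62.5 − 0.003Q = 36.1 + 0.08Q → Q* = 318.0723, P* = 61.5458.
At the ceiling P = 48, quantity supplied = (48 − 36.1)/0.08 = 148.75.
Willingness to pay at Q' = 148.75: 62.5 − 0.003·148.75 = 62.0538.
ΔQ = 318.0723 − 148.75 = 169.3223; wedge = 62.0538 − 48 = 14.0538.
Deadweight loss = ½ × 169.3223 × 14.0538 = $1189.81 thousand.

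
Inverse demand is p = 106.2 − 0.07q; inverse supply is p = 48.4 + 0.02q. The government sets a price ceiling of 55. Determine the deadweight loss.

Competitive equilibrium: 106.2 − 0.07q = 48.4 + 0.02q → q* = 642.2222, p* = 61.2444.
At the ceiling p = 55, quantity supplied = (55 − 48.4)/0.02 = 330.
Willingness to pay at q' = 330: 106.2 − 0.07·330 = 83.1.
Δq = 642.2222 − 330 = 312.2222; wedge = 83.1 − 55 = 28.1.
DWL = ½ × 312.2222 × 28.1 = 4386.72.

4386.72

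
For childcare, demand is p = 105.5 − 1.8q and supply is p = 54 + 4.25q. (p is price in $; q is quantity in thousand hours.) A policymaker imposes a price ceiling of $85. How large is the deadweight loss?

$4.49 thousand

Competitive equilibrium: 105.5 − 1.8q = 54 + 4.25q → q* = 8.5124, p* = 90.1777.
At the ceiling p = 85, quantity supplied = (85 − 54)/4.25 = 7.2941.
Willingness to pay at q' = 7.2941: 105.5 − 1.8·7.2941 = 92.3706.
Δq = 8.5124 − 7.2941 = 1.2183; wedge = 92.3706 − 85 = 7.3706.
The triangle = ½ × 1.2183 × 7.3706 = $4.49 thousand.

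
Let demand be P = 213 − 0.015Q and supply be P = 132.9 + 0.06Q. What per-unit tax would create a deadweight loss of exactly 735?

10.5

Competitive equilibrium: 213 − 0.015Q = 132.9 + 0.06Q → Q* = 1068, P* = 196.98.
A tax t gives ΔQ = t/0.075 and wedge t, so DWL = t²/0.15.
t²/0.15 = 735 → t² = 110.25 → t = 10.5.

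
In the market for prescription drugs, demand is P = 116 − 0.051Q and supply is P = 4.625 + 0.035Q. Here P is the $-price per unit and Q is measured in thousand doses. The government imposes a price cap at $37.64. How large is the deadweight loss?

Competitive equilibrium: 116 − 0.051Q = 4.625 + 0.035Q → Q* = 1295.05814, P* = 49.95203.
At the ceiling P = 37.64, quantity supplied = (37.64 − 4.625)/0.035 = 943.28571.
Willingness to pay at Q' = 943.28571: 116 − 0.051·943.28571 = 67.89243.
ΔQ = 1295.05814 − 943.28571 = 351.77243; wedge = 67.89243 − 37.64 = 30.25243.
Deadweight loss = ½ × 351.77243 × 30.25243 = $5320.99 thousand.

$5320.99 thousand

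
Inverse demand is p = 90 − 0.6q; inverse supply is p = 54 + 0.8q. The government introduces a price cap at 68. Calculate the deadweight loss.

Competitive equilibrium: 90 − 0.6q = 54 + 0.8q → q* = 25.7143, p* = 74.5714.
At the ceiling p = 68, quantity supplied = (68 − 54)/0.8 = 17.5.
Willingness to pay at q' = 17.5: 90 − 0.6·17.5 = 79.5.
Δq = 25.7143 − 17.5 = 8.2143; wedge = 79.5 − 68 = 11.5.
The triangle = ½ × 8.2143 × 11.5 = 47.23.

47.23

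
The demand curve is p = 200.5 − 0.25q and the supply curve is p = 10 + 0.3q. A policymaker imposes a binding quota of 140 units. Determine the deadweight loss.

11711.14

Competitive equilibrium: 200.5 − 0.25q = 10 + 0.3q → q* = 346.36364, p* = 113.90909.
At q = 140: demand price = 200.5 − 0.25·140 = 165.5; supply price = 10 + 0.3·140 = 52.
Δq = 346.36364 − 140 = 206.36364; wedge = 165.5 − 52 = 113.5.
The triangle = ½ × 206.36364 × 113.5 = 11711.14.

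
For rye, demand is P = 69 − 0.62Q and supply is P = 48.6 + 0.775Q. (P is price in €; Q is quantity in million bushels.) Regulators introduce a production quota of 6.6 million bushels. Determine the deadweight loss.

Competitive equilibrium: 69 − 0.62Q = 48.6 + 0.775Q → Q* = 14.6237, P* = 59.9333.
At Q = 6.6: demand price = 69 − 0.62·6.6 = 64.908; supply price = 48.6 + 0.775·6.6 = 53.715.
ΔQ = 14.6237 − 6.6 = 8.0237; wedge = 64.908 − 53.715 = 11.193.
Deadweight loss = ½ × 8.0237 × 11.193 = €44.90 million.

€44.90 million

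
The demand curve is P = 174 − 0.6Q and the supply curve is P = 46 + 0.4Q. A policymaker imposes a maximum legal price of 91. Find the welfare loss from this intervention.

Competitive equilibrium: 174 − 0.6Q = 46 + 0.4Q → Q* = 128, P* = 97.2.
At the ceiling P = 91, quantity supplied = (91 − 46)/0.4 = 112.5.
Willingness to pay at Q' = 112.5: 174 − 0.6·112.5 = 106.5.
ΔQ = 128 − 112.5 = 15.5; wedge = 106.5 − 91 = 15.5.
Welfare loss = ½ × 15.5 × 15.5 = 120.125.

120.125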